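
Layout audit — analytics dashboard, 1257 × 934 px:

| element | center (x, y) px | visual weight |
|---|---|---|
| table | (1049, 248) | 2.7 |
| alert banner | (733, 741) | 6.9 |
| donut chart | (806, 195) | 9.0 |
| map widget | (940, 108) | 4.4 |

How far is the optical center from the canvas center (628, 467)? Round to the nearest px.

≈ 241 px

Weights sum to 2.7 + 6.9 + 9.0 + 4.4 = 23.0.
Σw·x = 2.7·1049 + 6.9·733 + 9.0·806 + 4.4·940 = 19280.0, so x̄ = 19280.0/23.0 ≈ 838.26.
Σw·y = 2.7·248 + 6.9·741 + 9.0·195 + 4.4·108 = 8012.7, so ȳ = 8012.7/23.0 ≈ 348.38.
Offset from (628, 467): Δx ≈ 210.26, Δy ≈ -118.62; distance = √(Δx² + Δy²) ≈ 241.41.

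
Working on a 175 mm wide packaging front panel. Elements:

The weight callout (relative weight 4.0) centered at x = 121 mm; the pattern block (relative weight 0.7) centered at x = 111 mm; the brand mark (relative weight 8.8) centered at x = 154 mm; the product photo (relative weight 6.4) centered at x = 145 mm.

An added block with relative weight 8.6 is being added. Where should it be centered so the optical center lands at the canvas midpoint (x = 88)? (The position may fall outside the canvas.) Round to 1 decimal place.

New total weight: (4.0 + 0.7 + 8.8 + 6.4) + 8.6 = 28.5.
x: target moment 28.5×88 = 2508.0; current 4.0·121 + 0.7·111 + 8.8·154 + 6.4·145 = 2844.9; the added block supplies -336.9, so x = -336.9/8.6 ≈ -39.17.

x ≈ -39.2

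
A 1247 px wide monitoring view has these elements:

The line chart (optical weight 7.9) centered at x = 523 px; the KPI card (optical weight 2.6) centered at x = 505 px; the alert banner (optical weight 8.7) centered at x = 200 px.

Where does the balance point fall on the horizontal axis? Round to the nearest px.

Σw = 7.9 + 2.6 + 8.7 = 19.2.
x: (7.9·523 + 2.6·505 + 8.7·200) / 19.2 = 7184.7 / 19.2 ≈ 374.20

x ≈ 374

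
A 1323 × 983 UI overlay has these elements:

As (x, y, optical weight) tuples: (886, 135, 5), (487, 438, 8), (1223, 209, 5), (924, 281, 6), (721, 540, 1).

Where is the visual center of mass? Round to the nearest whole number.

(828, 298)

Weights sum to 5 + 8 + 5 + 6 + 1 = 25.
x: (5·886 + 8·487 + 5·1223 + 6·924 + 1·721) / 25 = 20706 / 25 ≈ 828.24
y: (5·135 + 8·438 + 5·209 + 6·281 + 1·540) / 25 = 7450 / 25 ≈ 298.00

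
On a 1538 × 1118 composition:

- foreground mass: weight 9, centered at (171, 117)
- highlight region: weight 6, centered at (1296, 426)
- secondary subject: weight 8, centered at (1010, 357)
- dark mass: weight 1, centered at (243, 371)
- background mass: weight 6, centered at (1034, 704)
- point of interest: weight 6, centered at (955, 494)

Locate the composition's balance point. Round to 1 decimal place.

(821.4, 389.6)

Σw = 9 + 6 + 8 + 1 + 6 + 6 = 36.
Σw·x = 29572; x̄ = 29572/36 ≈ 821.44.
y: moment 14024 / weight 36 ≈ 389.56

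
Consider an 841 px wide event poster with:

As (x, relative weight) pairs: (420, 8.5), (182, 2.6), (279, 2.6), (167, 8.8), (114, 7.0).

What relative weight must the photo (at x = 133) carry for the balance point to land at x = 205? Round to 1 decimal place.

w ≈ 13.7

Existing Σw = 29.5 (8.5 + 2.6 + 2.6 + 8.8 + 7.0); existing moment 8.5·420 + 2.6·182 + 2.6·279 + 8.8·167 + 7.0·114 = 7036.2.
Set Σw·x/Σw = 205: (7036.2 + 133w) = 205·(29.5 + w).
Rearranging, w·(133 − 205) = 205·29.5 − 7036.2 = -988.7, so w ≈ -988.7/-72 = 13.73.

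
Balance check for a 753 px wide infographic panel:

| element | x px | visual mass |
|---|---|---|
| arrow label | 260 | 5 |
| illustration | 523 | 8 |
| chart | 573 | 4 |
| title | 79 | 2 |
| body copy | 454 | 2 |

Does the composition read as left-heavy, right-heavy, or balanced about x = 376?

right-heavy

Total weight = 5 + 8 + 4 + 2 + 2 = 21.
x-moment: 5·260 + 8·523 + 4·573 + 2·79 + 2·454 = 8842; centroid 8842/21 ≈ 421.05.
421.0 vs midline 376 → right-heavy.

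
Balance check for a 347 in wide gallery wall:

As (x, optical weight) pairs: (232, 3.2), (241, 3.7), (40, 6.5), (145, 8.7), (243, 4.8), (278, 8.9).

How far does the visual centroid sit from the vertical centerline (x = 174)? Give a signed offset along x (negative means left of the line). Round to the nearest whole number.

≈ 16 in

Σw = 3.2 + 3.7 + 6.5 + 8.7 + 4.8 + 8.9 = 35.8.
x: (3.2·232 + 3.7·241 + 6.5·40 + 8.7·145 + 4.8·243 + 8.9·278) / 35.8 = 6796.2 / 35.8 ≈ 189.84
Difference: 189.84 − 174 ≈ 15.84.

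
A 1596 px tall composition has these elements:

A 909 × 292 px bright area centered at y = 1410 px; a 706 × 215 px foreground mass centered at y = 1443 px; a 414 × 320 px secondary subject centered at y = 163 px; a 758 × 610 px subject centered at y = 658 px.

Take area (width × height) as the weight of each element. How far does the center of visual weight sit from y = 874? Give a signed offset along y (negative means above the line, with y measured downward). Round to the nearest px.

Taking area as weight: bright area 909·292 = 265428, foreground mass 706·215 = 151790, secondary subject 414·320 = 132480, subject 758·610 = 462380. Sum 1012078.
y-moment: 265428·1410 + 151790·1443 + 132480·163 + 462380·658 = 919126730; centroid 919126730/1012078 ≈ 908.16.
Offset from y = 874: 908.16 − 874 ≈ 34.16.

≈ 34 px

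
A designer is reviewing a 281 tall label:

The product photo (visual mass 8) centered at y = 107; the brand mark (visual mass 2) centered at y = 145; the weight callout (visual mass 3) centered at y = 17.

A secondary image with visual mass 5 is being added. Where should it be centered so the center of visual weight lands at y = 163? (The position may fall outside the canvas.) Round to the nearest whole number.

With the secondary image, Σw becomes 8 + 2 + 3 + 5 = 18.
y: need Σw·y = 18·163 = 2934. Existing = 8·107 + 2·145 + 3·17 = 1197. Remainder 1737 / 5 ≈ 347.40.

y ≈ 347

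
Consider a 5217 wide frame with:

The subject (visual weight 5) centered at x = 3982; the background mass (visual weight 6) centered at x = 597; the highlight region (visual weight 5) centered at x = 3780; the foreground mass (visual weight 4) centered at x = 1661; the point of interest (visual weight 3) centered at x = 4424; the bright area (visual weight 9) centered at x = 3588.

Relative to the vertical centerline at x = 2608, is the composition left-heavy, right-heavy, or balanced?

Σw = 5 + 6 + 5 + 4 + 3 + 9 = 32.
x-moment: 5·3982 + 6·597 + 5·3780 + 4·1661 + 3·4424 + 9·3588 = 94600; centroid 94600/32 ≈ 2956.25.
Since 2956.2 is right of 2608, the composition reads right-heavy.

right-heavy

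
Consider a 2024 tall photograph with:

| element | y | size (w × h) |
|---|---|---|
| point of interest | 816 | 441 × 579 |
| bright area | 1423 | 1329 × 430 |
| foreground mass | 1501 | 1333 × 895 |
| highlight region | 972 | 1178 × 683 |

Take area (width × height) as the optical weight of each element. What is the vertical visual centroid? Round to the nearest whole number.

Areas → weights: point of interest 441·579 = 255339, bright area 1329·430 = 571470, foreground mass 1333·895 = 1193035, highlight region 1178·683 = 804574; Σw = 2824418.
y-moment: 255339·816 + 571470·1423 + 1193035·1501 + 804574·972 = 3594349897; centroid 3594349897/2824418 ≈ 1272.60.

y ≈ 1273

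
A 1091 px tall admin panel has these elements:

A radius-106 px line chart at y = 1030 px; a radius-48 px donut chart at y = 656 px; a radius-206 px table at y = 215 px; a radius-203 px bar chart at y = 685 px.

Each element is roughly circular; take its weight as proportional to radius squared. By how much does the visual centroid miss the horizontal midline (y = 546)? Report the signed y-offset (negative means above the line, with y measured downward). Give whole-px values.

≈ -27 px

r² weights: line chart 106² = 11236, donut chart 48² = 2304, table 206² = 42436, bar chart 203² = 41209. Total = 97185.
y: (11236·1030 + 2304·656 + 42436·215 + 41209·685) / 97185 = 50436409 / 97185 ≈ 518.97
Offset from y = 546: 518.97 − 546 ≈ -27.03.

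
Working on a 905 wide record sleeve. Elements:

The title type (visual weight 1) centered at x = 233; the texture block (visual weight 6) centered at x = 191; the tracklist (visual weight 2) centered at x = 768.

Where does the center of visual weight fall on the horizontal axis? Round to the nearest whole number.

x ≈ 324

Σw = 1 + 6 + 2 = 9.
x-moment: 1·233 + 6·191 + 2·768 = 2915; centroid 2915/9 ≈ 323.89.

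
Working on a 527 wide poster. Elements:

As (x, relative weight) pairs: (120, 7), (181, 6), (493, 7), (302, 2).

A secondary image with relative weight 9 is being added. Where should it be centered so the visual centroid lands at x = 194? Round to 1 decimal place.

x ≈ 3.7

New total weight: (7 + 6 + 7 + 2) + 9 = 31.
x: target moment 31×194 = 6014; current 7·120 + 6·181 + 7·493 + 2·302 = 5981; the secondary image supplies 33, so x = 33/9 ≈ 3.67.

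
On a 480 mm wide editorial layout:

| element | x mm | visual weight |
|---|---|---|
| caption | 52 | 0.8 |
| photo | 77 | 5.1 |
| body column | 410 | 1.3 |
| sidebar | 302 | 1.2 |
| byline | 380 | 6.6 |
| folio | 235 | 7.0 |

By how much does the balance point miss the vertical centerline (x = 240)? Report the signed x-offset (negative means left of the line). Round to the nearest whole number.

Σw = 0.8 + 5.1 + 1.3 + 1.2 + 6.6 + 7.0 = 22.0.
x: moment 5482.7 / weight 22.0 ≈ 249.21
Against x = 240, that's 249.21 − 240 = 9.21.

≈ 9 mm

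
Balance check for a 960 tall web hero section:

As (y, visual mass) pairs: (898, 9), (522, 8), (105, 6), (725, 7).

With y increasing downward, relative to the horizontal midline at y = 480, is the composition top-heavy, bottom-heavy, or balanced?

bottom-heavy

Weights sum to 9 + 8 + 6 + 7 = 30.
y: (9·898 + 8·522 + 6·105 + 7·725) / 30 = 17963 / 30 ≈ 598.77
Since 598.8 is below (larger y than) 480, the composition reads bottom-heavy.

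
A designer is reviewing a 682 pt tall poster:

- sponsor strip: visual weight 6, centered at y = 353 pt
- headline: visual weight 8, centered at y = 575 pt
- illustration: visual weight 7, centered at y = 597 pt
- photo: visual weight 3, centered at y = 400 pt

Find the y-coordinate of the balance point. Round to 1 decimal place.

Weights sum to 6 + 8 + 7 + 3 = 24.
Σw·y = 6·353 + 8·575 + 7·597 + 3·400 = 12097, so ȳ = 12097/24 ≈ 504.04.

y ≈ 504.0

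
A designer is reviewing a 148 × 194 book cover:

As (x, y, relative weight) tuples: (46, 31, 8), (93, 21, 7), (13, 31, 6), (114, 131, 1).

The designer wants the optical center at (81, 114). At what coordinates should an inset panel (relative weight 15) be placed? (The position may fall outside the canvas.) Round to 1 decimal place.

With the inset panel, Σw becomes 8 + 7 + 6 + 1 + 15 = 37.
Along x: (1211 + 15·x) / 37 = 81 (existing moment 8·46 + 7·93 + 6·13 + 1·114 = 1211) ⇒ x = (2997 − 1211) / 15 ≈ 119.07.
Along y: (712 + 15·y) / 37 = 114 (existing moment 8·31 + 7·21 + 6·31 + 1·131 = 712) ⇒ y = (4218 − 712) / 15 ≈ 233.73.

(119.1, 233.7)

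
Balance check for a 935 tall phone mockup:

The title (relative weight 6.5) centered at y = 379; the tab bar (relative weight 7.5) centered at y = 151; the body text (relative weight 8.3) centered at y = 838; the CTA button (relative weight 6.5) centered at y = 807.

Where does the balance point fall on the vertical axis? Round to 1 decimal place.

Σw = 6.5 + 7.5 + 8.3 + 6.5 = 28.8.
Σw·y = 6.5·379 + 7.5·151 + 8.3·838 + 6.5·807 = 15796.9, so ȳ = 15796.9/28.8 ≈ 548.50.

y ≈ 548.5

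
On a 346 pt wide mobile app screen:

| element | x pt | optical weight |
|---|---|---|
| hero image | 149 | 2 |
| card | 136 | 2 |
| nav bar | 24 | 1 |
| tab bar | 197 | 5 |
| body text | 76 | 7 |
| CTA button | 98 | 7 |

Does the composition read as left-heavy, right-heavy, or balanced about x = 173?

left-heavy

Weights sum to 2 + 2 + 1 + 5 + 7 + 7 = 24.
x: (2·149 + 2·136 + 1·24 + 5·197 + 7·76 + 7·98) / 24 = 2797 / 24 ≈ 116.54
116.5 lies left of the midline 173, so the layout is left-heavy.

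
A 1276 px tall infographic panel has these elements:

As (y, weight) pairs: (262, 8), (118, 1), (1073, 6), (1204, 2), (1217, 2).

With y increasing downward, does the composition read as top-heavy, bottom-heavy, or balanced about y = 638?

Σw = 8 + 1 + 6 + 2 + 2 = 19.
Σw·y = 8·262 + 1·118 + 6·1073 + 2·1204 + 2·1217 = 13494, so ȳ = 13494/19 ≈ 710.21.
710.2 lies below (larger y than) the midline 638, so the layout is bottom-heavy.

bottom-heavy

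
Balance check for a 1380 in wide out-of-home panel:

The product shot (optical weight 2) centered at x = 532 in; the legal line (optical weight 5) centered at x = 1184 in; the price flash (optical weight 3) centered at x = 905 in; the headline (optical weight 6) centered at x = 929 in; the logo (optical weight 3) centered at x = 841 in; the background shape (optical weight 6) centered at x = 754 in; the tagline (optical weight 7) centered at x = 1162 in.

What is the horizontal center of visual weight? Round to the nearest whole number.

x ≈ 952

Weights sum to 2 + 5 + 3 + 6 + 3 + 6 + 7 = 32.
x-moment: 2·532 + 5·1184 + 3·905 + 6·929 + 3·841 + 6·754 + 7·1162 = 30454; centroid 30454/32 ≈ 951.69.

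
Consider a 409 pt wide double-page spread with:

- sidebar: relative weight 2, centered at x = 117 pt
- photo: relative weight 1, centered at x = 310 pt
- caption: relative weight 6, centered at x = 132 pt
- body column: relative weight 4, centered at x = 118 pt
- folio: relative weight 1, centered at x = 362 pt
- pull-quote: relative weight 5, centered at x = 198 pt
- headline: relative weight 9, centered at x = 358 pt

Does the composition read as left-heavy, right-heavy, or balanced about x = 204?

right-heavy

Weights sum to 2 + 1 + 6 + 4 + 1 + 5 + 9 = 28.
Σw·x = 6382; x̄ = 6382/28 ≈ 227.93.
227.9 lies right of the midline 204, so the layout is right-heavy.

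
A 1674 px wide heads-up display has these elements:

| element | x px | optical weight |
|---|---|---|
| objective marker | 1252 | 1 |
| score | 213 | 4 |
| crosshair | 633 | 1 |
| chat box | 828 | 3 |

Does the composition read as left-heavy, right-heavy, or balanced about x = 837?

left-heavy

Total weight = 1 + 4 + 1 + 3 = 9.
Σw·x = 1·1252 + 4·213 + 1·633 + 3·828 = 5221, so x̄ = 5221/9 ≈ 580.11.
580.1 vs midline 837 → left-heavy.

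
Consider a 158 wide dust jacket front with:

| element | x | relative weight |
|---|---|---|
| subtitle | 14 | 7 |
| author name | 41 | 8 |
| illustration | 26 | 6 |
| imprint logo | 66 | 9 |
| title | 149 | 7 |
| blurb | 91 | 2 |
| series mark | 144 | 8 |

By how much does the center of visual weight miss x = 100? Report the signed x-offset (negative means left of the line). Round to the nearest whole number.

≈ -24

Σw = 7 + 8 + 6 + 9 + 7 + 2 + 8 = 47.
x: moment 3553 / weight 47 ≈ 75.60
Against x = 100, that's 75.60 − 100 = -24.40.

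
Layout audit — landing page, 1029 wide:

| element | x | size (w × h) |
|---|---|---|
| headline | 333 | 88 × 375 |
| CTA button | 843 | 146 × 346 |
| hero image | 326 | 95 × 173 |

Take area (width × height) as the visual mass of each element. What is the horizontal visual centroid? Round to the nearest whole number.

Areas: headline 88·375 = 33000, CTA button 146·346 = 50516, hero image 95·173 = 16435. Total weight = 99951.
x: (33000·333 + 50516·843 + 16435·326) / 99951 = 58931798 / 99951 ≈ 589.61

x ≈ 590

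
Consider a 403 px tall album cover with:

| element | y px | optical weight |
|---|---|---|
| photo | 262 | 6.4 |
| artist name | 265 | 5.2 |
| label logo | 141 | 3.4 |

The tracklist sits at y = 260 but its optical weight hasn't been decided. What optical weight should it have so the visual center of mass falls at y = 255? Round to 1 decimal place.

Existing Σw = 15.0 (6.4 + 5.2 + 3.4); existing moment 6.4·262 + 5.2·265 + 3.4·141 = 3534.2.
Set Σw·y/Σw = 255: (3534.2 + 260w) = 255·(15.0 + w).
Rearranging, w·(260 − 255) = 255·15.0 − 3534.2 = 290.8, so w ≈ 290.8/5 = 58.16.

w ≈ 58.2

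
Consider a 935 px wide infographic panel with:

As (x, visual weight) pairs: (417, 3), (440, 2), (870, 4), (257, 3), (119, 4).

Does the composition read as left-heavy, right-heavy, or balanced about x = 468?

Weights sum to 3 + 2 + 4 + 3 + 4 = 16.
x-moment: 3·417 + 2·440 + 4·870 + 3·257 + 4·119 = 6858; centroid 6858/16 ≈ 428.62.
428.6 vs midline 468 → left-heavy.

left-heavy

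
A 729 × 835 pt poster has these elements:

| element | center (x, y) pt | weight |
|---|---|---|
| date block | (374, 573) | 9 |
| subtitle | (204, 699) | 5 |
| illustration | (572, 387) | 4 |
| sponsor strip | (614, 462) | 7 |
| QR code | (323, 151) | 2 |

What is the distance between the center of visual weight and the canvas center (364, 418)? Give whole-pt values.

≈ 112 pt

Weights sum to 9 + 5 + 4 + 7 + 2 = 27.
Σw·x = 9·374 + 5·204 + 4·572 + 7·614 + 2·323 = 11618, so x̄ = 11618/27 ≈ 430.30.
Σw·y = 9·573 + 5·699 + 4·387 + 7·462 + 2·151 = 13736, so ȳ = 13736/27 ≈ 508.74.
From (364, 418): dx = 66.30, dy = 90.74, so the distance is √(dx²+dy²) ≈ 112.38.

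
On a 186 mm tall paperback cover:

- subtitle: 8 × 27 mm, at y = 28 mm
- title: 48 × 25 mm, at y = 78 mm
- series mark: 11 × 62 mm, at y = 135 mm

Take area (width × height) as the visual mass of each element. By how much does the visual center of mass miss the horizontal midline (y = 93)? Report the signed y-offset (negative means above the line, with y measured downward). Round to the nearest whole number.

≈ -2 mm

Taking area as weight: subtitle 8·27 = 216, title 48·25 = 1200, series mark 11·62 = 682. Sum 2098.
Σw·y = 216·28 + 1200·78 + 682·135 = 191718, so ȳ = 191718/2098 ≈ 91.38.
Offset from y = 93: 91.38 − 93 ≈ -1.62.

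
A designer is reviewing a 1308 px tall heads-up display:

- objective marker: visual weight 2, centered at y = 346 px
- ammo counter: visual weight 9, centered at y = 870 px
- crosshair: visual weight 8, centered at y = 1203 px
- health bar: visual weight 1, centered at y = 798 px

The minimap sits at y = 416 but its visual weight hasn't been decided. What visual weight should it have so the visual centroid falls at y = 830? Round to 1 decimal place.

Known weights sum to 2 + 9 + 8 + 1 = 20; their moment is 2·346 + 9·870 + 8·1203 + 1·798 = 18944.
Set Σw·y/Σw = 830: (18944 + 416w) = 830·(20 + w).
So w = (830·20 − 18944)/(416 − 830) = -2344/-414 ≈ 5.66.

w ≈ 5.7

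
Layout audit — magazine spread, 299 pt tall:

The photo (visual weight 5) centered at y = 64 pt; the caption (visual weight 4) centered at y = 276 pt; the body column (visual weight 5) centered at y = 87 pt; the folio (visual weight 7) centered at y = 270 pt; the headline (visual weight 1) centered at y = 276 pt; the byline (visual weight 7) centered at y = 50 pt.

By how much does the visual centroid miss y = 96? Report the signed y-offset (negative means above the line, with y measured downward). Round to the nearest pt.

Total weight = 5 + 4 + 5 + 7 + 1 + 7 = 29.
y-moment: 5·64 + 4·276 + 5·87 + 7·270 + 1·276 + 7·50 = 4375; centroid 4375/29 ≈ 150.86.
Against y = 96, that's 150.86 − 96 = 54.86.

≈ 55 pt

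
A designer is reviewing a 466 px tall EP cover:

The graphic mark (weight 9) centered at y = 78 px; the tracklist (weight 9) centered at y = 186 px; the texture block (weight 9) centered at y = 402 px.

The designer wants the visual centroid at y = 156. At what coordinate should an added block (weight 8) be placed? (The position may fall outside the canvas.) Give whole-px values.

y ≈ -67

New total weight: (9 + 9 + 9) + 8 = 35.
Along y: (5994 + 8·y) / 35 = 156 (existing moment 9·78 + 9·186 + 9·402 = 5994) ⇒ y = (5460 − 5994) / 8 ≈ -66.75.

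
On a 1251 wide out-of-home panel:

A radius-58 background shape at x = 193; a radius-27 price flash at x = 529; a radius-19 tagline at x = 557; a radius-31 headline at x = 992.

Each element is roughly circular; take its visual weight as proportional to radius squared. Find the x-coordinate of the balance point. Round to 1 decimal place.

x ≈ 404.3

Weights ∝ r²: background shape 58² = 3364, price flash 27² = 729, tagline 19² = 361, headline 31² = 961; Σw = 5415.
x: (3364·193 + 729·529 + 361·557 + 961·992) / 5415 = 2189282 / 5415 ≈ 404.30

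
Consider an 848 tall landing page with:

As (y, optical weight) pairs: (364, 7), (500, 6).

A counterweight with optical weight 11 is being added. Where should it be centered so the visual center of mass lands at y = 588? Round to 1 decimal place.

After adding the counterweight, total weight = 7 + 6 + 11 = 24.
y: target moment 24×588 = 14112; current 7·364 + 6·500 = 5548; the counterweight supplies 8564, so y = 8564/11 ≈ 778.55.

y ≈ 778.5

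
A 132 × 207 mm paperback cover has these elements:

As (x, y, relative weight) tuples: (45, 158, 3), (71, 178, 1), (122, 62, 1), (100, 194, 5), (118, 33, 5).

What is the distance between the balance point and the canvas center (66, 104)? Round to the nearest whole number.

≈ 34 mm

Total weight = 3 + 1 + 1 + 5 + 5 = 15.
x: (3·45 + 1·71 + 1·122 + 5·100 + 5·118) / 15 = 1418 / 15 ≈ 94.53
y: (3·158 + 1·178 + 1·62 + 5·194 + 5·33) / 15 = 1849 / 15 ≈ 123.27
From (66, 104): dx = 28.53, dy = 19.27, so the distance is √(dx²+dy²) ≈ 34.43.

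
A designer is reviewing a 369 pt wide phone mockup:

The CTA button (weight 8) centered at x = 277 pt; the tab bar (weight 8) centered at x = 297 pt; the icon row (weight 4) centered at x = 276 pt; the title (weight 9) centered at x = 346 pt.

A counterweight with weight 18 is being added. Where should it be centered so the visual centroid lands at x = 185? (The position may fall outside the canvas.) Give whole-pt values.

x ≈ -6

New total weight: (8 + 8 + 4 + 9) + 18 = 47.
Along x: (8810 + 18·x) / 47 = 185 (existing moment 8·277 + 8·297 + 4·276 + 9·346 = 8810) ⇒ x = (8695 − 8810) / 18 ≈ -6.39.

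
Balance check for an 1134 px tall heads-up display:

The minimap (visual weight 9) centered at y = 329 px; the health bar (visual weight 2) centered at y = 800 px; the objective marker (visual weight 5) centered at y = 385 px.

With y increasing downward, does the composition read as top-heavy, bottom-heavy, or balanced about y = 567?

top-heavy

Weights sum to 9 + 2 + 5 = 16.
y-moment: 9·329 + 2·800 + 5·385 = 6486; centroid 6486/16 ≈ 405.38.
405.4 lies above (smaller y than) the midline 567, so the layout is top-heavy.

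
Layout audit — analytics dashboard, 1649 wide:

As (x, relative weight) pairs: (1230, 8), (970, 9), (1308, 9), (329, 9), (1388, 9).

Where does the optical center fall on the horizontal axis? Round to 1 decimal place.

Total weight = 8 + 9 + 9 + 9 + 9 = 44.
Σw·x = 8·1230 + 9·970 + 9·1308 + 9·329 + 9·1388 = 45795, so x̄ = 45795/44 ≈ 1040.80.

x ≈ 1040.8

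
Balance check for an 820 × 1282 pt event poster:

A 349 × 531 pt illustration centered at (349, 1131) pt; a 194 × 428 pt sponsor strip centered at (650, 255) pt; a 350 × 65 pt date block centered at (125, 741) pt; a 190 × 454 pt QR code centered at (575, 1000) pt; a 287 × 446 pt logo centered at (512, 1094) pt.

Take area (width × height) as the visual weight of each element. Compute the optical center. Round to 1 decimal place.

(468.2, 937.8)

Taking area as weight: illustration 349·531 = 185319, sponsor strip 194·428 = 83032, date block 350·65 = 22750, QR code 190·454 = 86260, logo 287·446 = 128002. Sum 505363.
x: (185319·349 + 83032·650 + 22750·125 + 86260·575 + 128002·512) / 505363 = 236627405 / 505363 ≈ 468.23
y: (185319·1131 + 83032·255 + 22750·741 + 86260·1000 + 128002·1094) / 505363 = 473920887 / 505363 ≈ 937.78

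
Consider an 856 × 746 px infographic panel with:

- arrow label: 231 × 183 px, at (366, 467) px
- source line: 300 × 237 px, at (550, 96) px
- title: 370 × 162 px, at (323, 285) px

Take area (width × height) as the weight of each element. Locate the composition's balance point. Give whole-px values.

Areas → weights: arrow label 231·183 = 42273, source line 300·237 = 71100, title 370·162 = 59940; Σw = 173313.
x: (42273·366 + 71100·550 + 59940·323) / 173313 = 73937538 / 173313 ≈ 426.61
y: (42273·467 + 71100·96 + 59940·285) / 173313 = 43649991 / 173313 ≈ 251.86

(427, 252)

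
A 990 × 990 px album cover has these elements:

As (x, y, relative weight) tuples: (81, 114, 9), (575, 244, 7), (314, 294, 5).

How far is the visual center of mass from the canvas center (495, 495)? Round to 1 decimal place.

≈ 352.8 px

Σw = 9 + 7 + 5 = 21.
x-moment: 9·81 + 7·575 + 5·314 = 6324; centroid 6324/21 ≈ 301.14.
y-moment: 9·114 + 7·244 + 5·294 = 4204; centroid 4204/21 ≈ 200.19.
From (495, 495): dx = -193.86, dy = -294.81, so the distance is √(dx²+dy²) ≈ 352.84.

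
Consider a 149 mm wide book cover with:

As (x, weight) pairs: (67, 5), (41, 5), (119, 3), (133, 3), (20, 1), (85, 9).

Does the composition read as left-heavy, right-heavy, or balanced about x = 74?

right-heavy

Σw = 5 + 5 + 3 + 3 + 1 + 9 = 26.
x: moment 2081 / weight 26 ≈ 80.04
80.0 lies right of the midline 74, so the layout is right-heavy.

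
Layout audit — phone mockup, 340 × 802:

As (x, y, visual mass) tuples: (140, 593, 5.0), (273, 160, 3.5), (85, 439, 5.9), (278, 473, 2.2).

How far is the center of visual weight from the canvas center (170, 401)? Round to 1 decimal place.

Σw = 5.0 + 3.5 + 5.9 + 2.2 = 16.6.
x: (5.0·140 + 3.5·273 + 5.9·85 + 2.2·278) / 16.6 = 2768.6 / 16.6 ≈ 166.78
y: (5.0·593 + 3.5·160 + 5.9·439 + 2.2·473) / 16.6 = 7155.7 / 16.6 ≈ 431.07
Offset from (170, 401): Δx ≈ -3.22, Δy ≈ 30.07; distance = √(Δx² + Δy²) ≈ 30.24.

≈ 30.2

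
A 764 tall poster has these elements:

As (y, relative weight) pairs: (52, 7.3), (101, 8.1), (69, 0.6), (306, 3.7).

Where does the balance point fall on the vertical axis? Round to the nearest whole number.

Σw = 7.3 + 8.1 + 0.6 + 3.7 = 19.7.
y-moment: 7.3·52 + 8.1·101 + 0.6·69 + 3.7·306 = 2371.3; centroid 2371.3/19.7 ≈ 120.37.

y ≈ 120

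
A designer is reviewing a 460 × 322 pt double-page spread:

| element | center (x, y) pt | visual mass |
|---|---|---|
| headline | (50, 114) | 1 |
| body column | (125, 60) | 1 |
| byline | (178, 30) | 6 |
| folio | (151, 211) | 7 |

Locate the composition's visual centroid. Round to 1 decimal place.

(153.3, 122.1)

Σw = 1 + 1 + 6 + 7 = 15.
x: (1·50 + 1·125 + 6·178 + 7·151) / 15 = 2300 / 15 ≈ 153.33
y: (1·114 + 1·60 + 6·30 + 7·211) / 15 = 1831 / 15 ≈ 122.07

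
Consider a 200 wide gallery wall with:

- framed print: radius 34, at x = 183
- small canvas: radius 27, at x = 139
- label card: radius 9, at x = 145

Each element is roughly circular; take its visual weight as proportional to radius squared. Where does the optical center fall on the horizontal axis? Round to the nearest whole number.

x ≈ 165

r² weights: framed print 34² = 1156, small canvas 27² = 729, label card 9² = 81. Total = 1966.
Σw·x = 1156·183 + 729·139 + 81·145 = 324624, so x̄ = 324624/1966 ≈ 165.12.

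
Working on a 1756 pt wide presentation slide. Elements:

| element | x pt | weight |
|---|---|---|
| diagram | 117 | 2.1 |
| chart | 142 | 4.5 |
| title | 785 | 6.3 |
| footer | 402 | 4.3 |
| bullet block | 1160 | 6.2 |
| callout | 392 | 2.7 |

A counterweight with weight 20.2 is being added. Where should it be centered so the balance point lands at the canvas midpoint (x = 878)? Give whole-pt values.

With the counterweight, Σw becomes 2.1 + 4.5 + 6.3 + 4.3 + 6.2 + 2.7 + 20.2 = 46.3.
x: target moment 46.3×878 = 40651.4; current 2.1·117 + 4.5·142 + 6.3·785 + 4.3·402 + 6.2·1160 + 2.7·392 = 15809.2; the counterweight supplies 24842.2, so x = 24842.2/20.2 ≈ 1229.81.

x ≈ 1230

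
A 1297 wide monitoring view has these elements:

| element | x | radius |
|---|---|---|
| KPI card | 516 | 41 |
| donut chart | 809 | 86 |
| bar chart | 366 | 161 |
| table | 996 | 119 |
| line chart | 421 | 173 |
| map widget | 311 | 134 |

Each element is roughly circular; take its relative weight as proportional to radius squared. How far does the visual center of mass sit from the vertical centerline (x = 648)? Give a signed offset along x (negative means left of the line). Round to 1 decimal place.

≈ -146.9

r² weights: KPI card 41² = 1681, donut chart 86² = 7396, bar chart 161² = 25921, table 119² = 14161, line chart 173² = 29929, map widget 134² = 17956. Total = 97044.
x: (1681·516 + 7396·809 + 25921·366 + 14161·996 + 29929·421 + 17956·311) / 97044 = 48626627 / 97044 ≈ 501.08
Offset from x = 648: 501.08 − 648 ≈ -146.92.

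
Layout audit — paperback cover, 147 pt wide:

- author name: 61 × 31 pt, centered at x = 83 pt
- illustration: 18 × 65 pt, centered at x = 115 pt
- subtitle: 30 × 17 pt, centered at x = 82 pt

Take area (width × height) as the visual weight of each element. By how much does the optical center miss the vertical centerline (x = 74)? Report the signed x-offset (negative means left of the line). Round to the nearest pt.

Areas → weights: author name 61·31 = 1891, illustration 18·65 = 1170, subtitle 30·17 = 510; Σw = 3571.
Σw·x = 1891·83 + 1170·115 + 510·82 = 333323, so x̄ = 333323/3571 ≈ 93.34.
Against x = 74, that's 93.34 − 74 = 19.34.

≈ 19 pt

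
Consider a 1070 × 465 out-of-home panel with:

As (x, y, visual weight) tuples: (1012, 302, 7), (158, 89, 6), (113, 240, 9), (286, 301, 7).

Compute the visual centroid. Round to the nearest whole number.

Total weight = 7 + 6 + 9 + 7 = 29.
x-moment: 7·1012 + 6·158 + 9·113 + 7·286 = 11051; centroid 11051/29 ≈ 381.07.
y-moment: 7·302 + 6·89 + 9·240 + 7·301 = 6915; centroid 6915/29 ≈ 238.45.

(381, 238)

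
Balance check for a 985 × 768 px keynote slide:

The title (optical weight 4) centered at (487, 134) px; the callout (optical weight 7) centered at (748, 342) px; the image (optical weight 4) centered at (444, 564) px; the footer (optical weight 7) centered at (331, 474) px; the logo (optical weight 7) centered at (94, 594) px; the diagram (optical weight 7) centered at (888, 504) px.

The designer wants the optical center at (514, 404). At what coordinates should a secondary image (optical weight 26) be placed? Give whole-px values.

(528, 341)

With the secondary image, Σw becomes 4 + 7 + 4 + 7 + 7 + 7 + 26 = 62.
x: target moment 62×514 = 31868; current 4·487 + 7·748 + 4·444 + 7·331 + 7·94 + 7·888 = 18151; the secondary image supplies 13717, so x = 13717/26 ≈ 527.58.
y: target moment 62×404 = 25048; current 4·134 + 7·342 + 4·564 + 7·474 + 7·594 + 7·504 = 16190; the secondary image supplies 8858, so y = 8858/26 ≈ 340.69.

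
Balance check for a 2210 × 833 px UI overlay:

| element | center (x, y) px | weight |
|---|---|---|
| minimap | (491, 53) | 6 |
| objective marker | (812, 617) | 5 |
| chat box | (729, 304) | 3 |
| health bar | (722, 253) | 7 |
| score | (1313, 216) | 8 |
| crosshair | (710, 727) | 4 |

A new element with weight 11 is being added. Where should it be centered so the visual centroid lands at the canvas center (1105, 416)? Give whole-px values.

(1912, 689)

After adding the new element, total weight = 6 + 5 + 3 + 7 + 8 + 4 + 11 = 44.
Along x: (27591 + 11·x) / 44 = 1105 (existing moment 6·491 + 5·812 + 3·729 + 7·722 + 8·1313 + 4·710 = 27591) ⇒ x = (48620 − 27591) / 11 ≈ 1911.73.
Along y: (10722 + 11·y) / 44 = 416 (existing moment 6·53 + 5·617 + 3·304 + 7·253 + 8·216 + 4·727 = 10722) ⇒ y = (18304 − 10722) / 11 ≈ 689.27.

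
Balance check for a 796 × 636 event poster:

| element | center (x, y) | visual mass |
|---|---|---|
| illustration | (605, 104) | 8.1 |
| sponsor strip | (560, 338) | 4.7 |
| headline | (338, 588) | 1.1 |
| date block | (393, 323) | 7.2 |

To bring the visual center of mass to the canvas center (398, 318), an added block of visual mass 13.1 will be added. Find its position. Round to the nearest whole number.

After adding the added block, total weight = 8.1 + 4.7 + 1.1 + 7.2 + 13.1 = 34.2.
x: target moment 34.2×398 = 13611.6; current 8.1·605 + 4.7·560 + 1.1·338 + 7.2·393 = 10733.9; the added block supplies 2877.7, so x = 2877.7/13.1 ≈ 219.67.
y: target moment 34.2×318 = 10875.6; current 8.1·104 + 4.7·338 + 1.1·588 + 7.2·323 = 5403.4; the added block supplies 5472.2, so y = 5472.2/13.1 ≈ 417.73.

(220, 418)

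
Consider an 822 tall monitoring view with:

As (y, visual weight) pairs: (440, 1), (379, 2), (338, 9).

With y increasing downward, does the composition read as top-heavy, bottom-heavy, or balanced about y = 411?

Weights sum to 1 + 2 + 9 = 12.
y-moment: 1·440 + 2·379 + 9·338 = 4240; centroid 4240/12 ≈ 353.33.
353.3 lies above (smaller y than) the midline 411, so the layout is top-heavy.

top-heavy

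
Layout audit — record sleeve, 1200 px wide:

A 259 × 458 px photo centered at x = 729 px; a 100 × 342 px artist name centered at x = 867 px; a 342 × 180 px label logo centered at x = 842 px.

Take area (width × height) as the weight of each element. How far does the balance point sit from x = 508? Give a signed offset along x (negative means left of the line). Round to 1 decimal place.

Areas: photo 259·458 = 118622, artist name 100·342 = 34200, label logo 342·180 = 61560. Total weight = 214382.
x-moment: 118622·729 + 34200·867 + 61560·842 = 167960358; centroid 167960358/214382 ≈ 783.46.
Offset from x = 508: 783.46 − 508 ≈ 275.46.

≈ 275.5 px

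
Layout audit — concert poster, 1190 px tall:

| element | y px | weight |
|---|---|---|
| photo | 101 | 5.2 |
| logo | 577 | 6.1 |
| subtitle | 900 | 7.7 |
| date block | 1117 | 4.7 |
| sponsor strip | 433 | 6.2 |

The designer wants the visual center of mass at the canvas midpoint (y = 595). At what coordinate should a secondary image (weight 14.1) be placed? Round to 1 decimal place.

y ≈ 515.6

New total weight: (5.2 + 6.1 + 7.7 + 4.7 + 6.2) + 14.1 = 44.0.
y: target moment 44.0×595 = 26180.0; current 5.2·101 + 6.1·577 + 7.7·900 + 4.7·1117 + 6.2·433 = 18909.4; the secondary image supplies 7270.6, so y = 7270.6/14.1 ≈ 515.65.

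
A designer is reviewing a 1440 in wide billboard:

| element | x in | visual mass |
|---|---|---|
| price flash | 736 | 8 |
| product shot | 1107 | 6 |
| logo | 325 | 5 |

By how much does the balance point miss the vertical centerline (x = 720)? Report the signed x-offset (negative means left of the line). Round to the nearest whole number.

Weights sum to 8 + 6 + 5 = 19.
Σw·x = 8·736 + 6·1107 + 5·325 = 14155, so x̄ = 14155/19 ≈ 745.00.
Offset from x = 720: 745.00 − 720 ≈ 25.00.

≈ 25 in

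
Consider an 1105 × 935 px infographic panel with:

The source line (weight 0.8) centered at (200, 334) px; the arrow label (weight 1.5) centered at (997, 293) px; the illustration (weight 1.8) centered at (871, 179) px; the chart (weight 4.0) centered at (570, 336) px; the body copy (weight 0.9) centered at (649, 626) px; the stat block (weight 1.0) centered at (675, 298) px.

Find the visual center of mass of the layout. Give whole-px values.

(676, 323)

Σw = 0.8 + 1.5 + 1.8 + 4.0 + 0.9 + 1.0 = 10.0.
x: (0.8·200 + 1.5·997 + 1.8·871 + 4.0·570 + 0.9·649 + 1.0·675) / 10.0 = 6762.4 / 10.0 ≈ 676.24
y: (0.8·334 + 1.5·293 + 1.8·179 + 4.0·336 + 0.9·626 + 1.0·298) / 10.0 = 3234.3 / 10.0 ≈ 323.43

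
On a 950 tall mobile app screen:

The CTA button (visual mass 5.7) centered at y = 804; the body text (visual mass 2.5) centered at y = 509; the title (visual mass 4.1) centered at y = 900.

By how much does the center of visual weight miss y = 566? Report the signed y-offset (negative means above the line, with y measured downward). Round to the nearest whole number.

≈ 210

Weights sum to 5.7 + 2.5 + 4.1 = 12.3.
y: (5.7·804 + 2.5·509 + 4.1·900) / 12.3 = 9545.3 / 12.3 ≈ 776.04
Difference: 776.04 − 566 ≈ 210.04.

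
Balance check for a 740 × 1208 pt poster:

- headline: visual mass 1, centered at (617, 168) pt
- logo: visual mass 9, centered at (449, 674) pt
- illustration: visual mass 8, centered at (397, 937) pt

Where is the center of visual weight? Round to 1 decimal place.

(435.2, 762.8)

Σw = 1 + 9 + 8 = 18.
x: (1·617 + 9·449 + 8·397) / 18 = 7834 / 18 ≈ 435.22
y: (1·168 + 9·674 + 8·937) / 18 = 13730 / 18 ≈ 762.78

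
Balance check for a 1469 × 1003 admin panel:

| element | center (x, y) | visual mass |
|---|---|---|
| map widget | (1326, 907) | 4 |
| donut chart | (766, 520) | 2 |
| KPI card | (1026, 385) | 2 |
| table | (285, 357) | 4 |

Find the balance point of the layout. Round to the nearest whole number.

Σw = 4 + 2 + 2 + 4 = 12.
x-moment: 4·1326 + 2·766 + 2·1026 + 4·285 = 10028; centroid 10028/12 ≈ 835.67.
y-moment: 4·907 + 2·520 + 2·385 + 4·357 = 6866; centroid 6866/12 ≈ 572.17.

(836, 572)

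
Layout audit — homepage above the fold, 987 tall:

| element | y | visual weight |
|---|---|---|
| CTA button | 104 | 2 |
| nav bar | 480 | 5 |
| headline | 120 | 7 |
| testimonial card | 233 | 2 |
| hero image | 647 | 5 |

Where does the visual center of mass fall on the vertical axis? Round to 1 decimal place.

Σw = 2 + 5 + 7 + 2 + 5 = 21.
y: (2·104 + 5·480 + 7·120 + 2·233 + 5·647) / 21 = 7149 / 21 ≈ 340.43

y ≈ 340.4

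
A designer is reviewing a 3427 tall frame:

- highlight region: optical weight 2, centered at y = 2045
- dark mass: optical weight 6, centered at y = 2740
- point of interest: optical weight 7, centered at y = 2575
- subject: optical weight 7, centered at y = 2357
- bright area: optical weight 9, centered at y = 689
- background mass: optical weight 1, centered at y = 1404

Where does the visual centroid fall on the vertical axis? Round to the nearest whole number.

Weights sum to 2 + 6 + 7 + 7 + 9 + 1 = 32.
Σw·y = 2·2045 + 6·2740 + 7·2575 + 7·2357 + 9·689 + 1·1404 = 62659, so ȳ = 62659/32 ≈ 1958.09.

y ≈ 1958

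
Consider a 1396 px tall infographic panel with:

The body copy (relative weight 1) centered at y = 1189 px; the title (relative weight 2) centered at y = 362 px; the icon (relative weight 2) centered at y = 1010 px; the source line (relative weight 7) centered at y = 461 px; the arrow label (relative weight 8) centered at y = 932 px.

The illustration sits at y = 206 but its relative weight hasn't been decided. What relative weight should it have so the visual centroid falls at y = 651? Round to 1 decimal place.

Fixed elements: Σw = 1 + 2 + 2 + 7 + 8 = 20, Σw·y = 1·1189 + 2·362 + 2·1010 + 7·461 + 8·932 = 14616.
Balance at y = 651 requires (14616 + w·206) / (20 + w) = 651.
So w = (651·20 − 14616)/(206 − 651) = -1596/-445 ≈ 3.59.

w ≈ 3.6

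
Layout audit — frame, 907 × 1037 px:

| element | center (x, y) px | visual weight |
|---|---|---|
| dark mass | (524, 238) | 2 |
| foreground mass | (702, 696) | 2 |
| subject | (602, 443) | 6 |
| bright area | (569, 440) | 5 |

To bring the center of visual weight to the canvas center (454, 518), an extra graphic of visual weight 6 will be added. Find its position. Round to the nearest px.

With the extra graphic, Σw becomes 2 + 2 + 6 + 5 + 6 = 21.
Along x: (8909 + 6·x) / 21 = 454 (existing moment 2·524 + 2·702 + 6·602 + 5·569 = 8909) ⇒ x = (9534 − 8909) / 6 ≈ 104.17.
Along y: (6726 + 6·y) / 21 = 518 (existing moment 2·238 + 2·696 + 6·443 + 5·440 = 6726) ⇒ y = (10878 − 6726) / 6 ≈ 692.00.

(104, 692)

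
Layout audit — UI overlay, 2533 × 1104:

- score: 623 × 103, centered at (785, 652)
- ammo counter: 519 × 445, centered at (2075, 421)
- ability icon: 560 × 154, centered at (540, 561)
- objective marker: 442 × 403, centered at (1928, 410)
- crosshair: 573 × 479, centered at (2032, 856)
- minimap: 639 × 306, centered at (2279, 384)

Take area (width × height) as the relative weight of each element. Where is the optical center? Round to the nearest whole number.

Areas → weights: score 623·103 = 64169, ammo counter 519·445 = 230955, ability icon 560·154 = 86240, objective marker 442·403 = 178126, crosshair 573·479 = 274467, minimap 639·306 = 195534; Σw = 1029491.
Σw·x = 64169·785 + 230955·2075 + 86240·540 + 178126·1928 + 274467·2032 + 195534·2279 = 1922939748, so x̄ = 1922939748/1029491 ≈ 1867.85.
Σw·y = 64169·652 + 230955·421 + 86240·561 + 178126·410 + 274467·856 + 195534·384 = 570511351, so ȳ = 570511351/1029491 ≈ 554.17.

(1868, 554)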